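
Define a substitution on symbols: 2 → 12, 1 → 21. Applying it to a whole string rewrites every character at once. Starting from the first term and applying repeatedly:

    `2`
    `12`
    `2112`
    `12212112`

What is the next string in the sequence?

Expanding 12212112: 1→21, 2→12, 2→12, 1→21, 2→12, 1→21, 1→21, 2→12. Concatenated: 21 12 12 21 12 21 21 12.

2112122112212112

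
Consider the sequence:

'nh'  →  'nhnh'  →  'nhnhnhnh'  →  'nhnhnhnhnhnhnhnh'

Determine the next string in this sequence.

Each string is two copies of the previous one concatenated.
Doubling nhnhnhnhnhnhnhnh:

nhnhnhnhnhnhnhnhnhnhnhnhnhnhnhnh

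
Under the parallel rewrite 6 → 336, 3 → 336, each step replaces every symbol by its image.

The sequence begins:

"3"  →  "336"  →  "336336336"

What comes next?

Apply φ to 336336336 symbol by symbol: 3→336, 3→336, 6→336, 3→336, 3→336, 6→336, 3→336, 3→336, 6→336; joined: 336 336 336 336 336 336 336 336 336.

336336336336336336336336336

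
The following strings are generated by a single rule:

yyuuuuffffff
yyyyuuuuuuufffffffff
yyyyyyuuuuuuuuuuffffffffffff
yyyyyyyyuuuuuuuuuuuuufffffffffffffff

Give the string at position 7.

yyyyyyyyyyyyyyuuuuuuuuuuuuuuuuuuuuuuffffffffffffffffffffffff

Reading off run lengths: y runs 2, 4, 6, 8; u runs 4, 7, 10, 13; f runs 6, 9, 12, 15 — each is linear in n (n = 1, 2, …).
At n = 7 the blocks have lengths 14, 22, 24.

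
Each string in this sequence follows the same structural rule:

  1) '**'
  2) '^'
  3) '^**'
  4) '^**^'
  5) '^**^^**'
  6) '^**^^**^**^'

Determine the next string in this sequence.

^**^^**^**^^**^^**

Each term (from the third on) is the previous term followed by the one before it: term 3 = ^·** = ^**.
The next term joins ^**^^**^**^ and ^**^^**.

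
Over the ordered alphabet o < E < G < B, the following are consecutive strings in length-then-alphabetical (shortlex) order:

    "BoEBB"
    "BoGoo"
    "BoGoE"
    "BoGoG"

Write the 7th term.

Continuing the enumeration 3 steps past BoGoG: BoGoG → BoGoB → BoGEo → (answer).

BoGEE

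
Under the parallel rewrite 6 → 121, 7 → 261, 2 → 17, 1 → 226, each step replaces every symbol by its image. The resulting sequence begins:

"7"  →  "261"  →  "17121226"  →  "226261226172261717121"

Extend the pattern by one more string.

Rewriting the 21 symbols of 226261226172261717121 one by one yields 17 17 121 17 121 226 17 17 121 226 261 17 17 121 226 261 226 261 226 17 226; concatenated:

1717121171212261717121226261171712122626122626122617226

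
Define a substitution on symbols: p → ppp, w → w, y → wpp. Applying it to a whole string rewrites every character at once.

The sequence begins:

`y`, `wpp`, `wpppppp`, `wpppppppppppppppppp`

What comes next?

Applying the rule to each of the 19 symbols of wpppppppppppppppppp gives the pieces w ppp ppp ppp ppp ppp ppp ppp ppp ppp ppp ppp ppp ppp ppp ppp ppp ppp ppp, which concatenate to the answer.

wpppppppppppppppppppppppppppppppppppppppppppppppppppppp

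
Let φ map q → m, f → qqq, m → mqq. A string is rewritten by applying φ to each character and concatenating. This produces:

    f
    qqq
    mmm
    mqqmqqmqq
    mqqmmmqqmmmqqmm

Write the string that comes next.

φ(mqqmmmqqmmmqqmm) expands symbol-by-symbol to mqq m m mqq mqq mqq m m mqq mqq mqq m m mqq mqq; joining the 15 pieces gives the next term.

mqqmmmqqmqqmqqmmmqqmqqmqqmmmqqmqq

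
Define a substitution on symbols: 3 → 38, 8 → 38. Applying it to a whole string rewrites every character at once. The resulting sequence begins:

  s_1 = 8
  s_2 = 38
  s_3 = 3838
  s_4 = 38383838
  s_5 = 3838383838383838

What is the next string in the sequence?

Rewriting the 16 symbols of 3838383838383838 one by one yields 38 38 38 38 38 38 38 38 38 38 38 38 38 38 38 38; concatenated:

38383838383838383838383838383838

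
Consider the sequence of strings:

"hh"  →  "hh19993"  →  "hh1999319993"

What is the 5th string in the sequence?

hh19993199931999319993

Each term is the previous one with 19993 appended.
From hh1999319993, 2 further steps: hh1999319993 → hh199931999319993 → (answer).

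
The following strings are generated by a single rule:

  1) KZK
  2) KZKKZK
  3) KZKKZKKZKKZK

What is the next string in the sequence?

Every step duplicates the string.
So the next term is two copies of KZKKZKKZKKZK.

KZKKZKKZKKZKKZKKZKKZKKZK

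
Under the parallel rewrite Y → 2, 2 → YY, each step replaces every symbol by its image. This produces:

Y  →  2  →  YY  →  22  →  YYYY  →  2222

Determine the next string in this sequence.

YYYYYYYY

Apply φ to 2222 symbol by symbol: 2→YY, 2→YY, 2→YY, 2→YY; joined: YY YY YY YY.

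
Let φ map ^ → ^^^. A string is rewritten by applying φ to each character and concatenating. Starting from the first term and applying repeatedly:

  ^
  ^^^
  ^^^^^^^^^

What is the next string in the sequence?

^^^^^^^^^^^^^^^^^^^^^^^^^^^

Expanding ^^^^^^^^^: ^→^^^, ^→^^^, ^→^^^, ^→^^^, ^→^^^, ^→^^^, ^→^^^, ^→^^^, ^→^^^. Concatenated: ^^^ ^^^ ^^^ ^^^ ^^^ ^^^ ^^^ ^^^ ^^^.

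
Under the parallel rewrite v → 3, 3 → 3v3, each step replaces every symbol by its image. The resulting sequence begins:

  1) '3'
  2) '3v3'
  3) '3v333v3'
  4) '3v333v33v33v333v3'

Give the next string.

Replace each of the 17 characters of 3v333v33v33v333v3 in place — 3v3 3 3v3 3v3 3v3 3 3v3 3v3 3 3v3 3v3 3 3v3 3v3 3v3 3 3v3 — and concatenate.

3v333v33v33v333v33v333v33v333v33v33v333v3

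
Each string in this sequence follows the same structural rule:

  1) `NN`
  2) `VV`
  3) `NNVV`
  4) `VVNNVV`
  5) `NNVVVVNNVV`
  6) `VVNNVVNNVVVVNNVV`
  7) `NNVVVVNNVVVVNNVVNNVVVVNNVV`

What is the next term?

VVNNVVNNVVVVNNVVNNVVVVNNVVVVNNVVNNVVVVNNVV

Each term (from the third on) is the two preceding terms concatenated in order: term 3 = NN·VV = NNVV.
The next term joins VVNNVVNNVVVVNNVV and NNVVVVNNVVVVNNVVNNVVVVNNVV.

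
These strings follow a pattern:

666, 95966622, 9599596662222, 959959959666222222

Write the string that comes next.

Each term wraps the previous one in 959 on the left and 22 on the right.
Applying this once more to 959959959666222222:

95995995995966622222222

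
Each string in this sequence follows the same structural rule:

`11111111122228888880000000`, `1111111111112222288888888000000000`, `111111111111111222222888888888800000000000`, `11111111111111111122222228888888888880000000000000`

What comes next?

1111111111111111111112222222288888888888888000000000000000

Reading off run lengths: 1 runs 9, 12, 15, 18; 2 runs 4, 5, 6, 7; 8 runs 6, 8, 10, 12; 0 runs 7, 9, 11, 13 — each is linear in n, where the shown terms are n = 3, 4, 5, 6.
For the next term, n = 7, so the run lengths are 21, 8, 14, 15.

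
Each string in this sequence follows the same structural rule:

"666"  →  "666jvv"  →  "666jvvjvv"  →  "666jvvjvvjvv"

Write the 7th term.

666jvvjvvjvvjvvjvvjvv

Each term is the previous one with jvv appended.
From 666jvvjvvjvv, 3 further steps: 666jvvjvvjvv → 666jvvjvvjvvjvv → 666jvvjvvjvvjvvjvv → (answer).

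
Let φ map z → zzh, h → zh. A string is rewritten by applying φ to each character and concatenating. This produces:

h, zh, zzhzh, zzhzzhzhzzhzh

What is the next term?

zzhzzhzhzzhzzhzhzzhzhzzhzzhzhzzhzh

Applying the rule to each of the 13 symbols of zzhzzhzhzzhzh gives the pieces zzh zzh zh zzh zzh zh zzh zh zzh zzh zh zzh zh, which concatenate to the answer.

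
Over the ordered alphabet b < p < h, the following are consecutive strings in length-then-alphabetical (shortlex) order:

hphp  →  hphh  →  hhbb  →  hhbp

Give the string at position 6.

Stepping forward 2 times from hhbp: hhbp → hhbh, then the target.

hhpb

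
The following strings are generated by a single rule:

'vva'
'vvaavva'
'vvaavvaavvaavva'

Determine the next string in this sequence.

Every step duplicates the string with 'a' between the halves.
Doubling vvaavvaavvaavva with 'a' between the halves:

vvaavvaavvaavvaavvaavvaavvaavva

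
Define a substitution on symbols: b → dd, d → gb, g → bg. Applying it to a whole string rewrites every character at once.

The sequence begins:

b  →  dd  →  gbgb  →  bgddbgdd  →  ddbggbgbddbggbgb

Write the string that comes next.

Rewriting the 16 symbols of ddbggbgbddbggbgb one by one yields gb gb dd bg bg dd bg dd gb gb dd bg bg dd bg dd; concatenated:

gbgbddbgbgddbgddgbgbddbgbgddbgdd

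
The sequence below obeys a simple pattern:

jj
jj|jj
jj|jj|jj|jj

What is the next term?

jj|jj|jj|jj|jj|jj|jj|jj

Every step duplicates the string with '|' between the halves.
So the next term is two copies of jj|jj|jj|jj with '|' between the halves.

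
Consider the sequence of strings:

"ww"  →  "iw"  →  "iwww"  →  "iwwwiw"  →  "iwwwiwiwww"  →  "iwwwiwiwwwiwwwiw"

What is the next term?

iwwwiwiwwwiwwwiwiwwwiwiwww

From term 3 onward, concatenate the last term with the second-to-last: iw·ww = iwww, iwww·iw = iwwwiw, …
Continuing: iwwwiwiwwwiwwwiw · iwwwiwiwww gives term 7.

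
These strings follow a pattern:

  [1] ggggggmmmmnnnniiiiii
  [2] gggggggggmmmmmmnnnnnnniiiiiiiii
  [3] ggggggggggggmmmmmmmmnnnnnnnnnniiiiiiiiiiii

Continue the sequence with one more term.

gggggggggggggggmmmmmmmmmmnnnnnnnnnnnnniiiiiiiiiiiiiii

The n-th term is 3n g's then 2n m's then 3n-2 n's then 3n i's, where the shown terms are n = 2, 3, 4.
At n = 5 the blocks have lengths 15, 10, 13, 15.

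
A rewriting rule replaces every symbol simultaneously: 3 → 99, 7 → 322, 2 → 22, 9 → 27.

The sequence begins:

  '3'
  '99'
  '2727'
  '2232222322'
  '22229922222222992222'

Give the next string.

φ(22229922222222992222) expands symbol-by-symbol to 22 22 22 22 27 27 22 22 22 22 22 22 22 22 27 27 22 22 22 22; joining the 20 pieces gives the next term.

2222222227272222222222222222272722222222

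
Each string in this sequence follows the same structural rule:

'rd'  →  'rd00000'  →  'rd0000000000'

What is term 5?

Each term is the previous one with 00000 appended.
From rd0000000000, 2 further steps: rd0000000000 → rd000000000000000 → (answer).

rd00000000000000000000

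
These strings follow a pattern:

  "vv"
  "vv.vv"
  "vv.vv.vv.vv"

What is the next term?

s(k+1) = s(k)·.·s(k) — each term doubles the last with '.' between the halves.
One more doubling of vv.vv.vv.vv gives the answer.

vv.vv.vv.vv.vv.vv.vv.vv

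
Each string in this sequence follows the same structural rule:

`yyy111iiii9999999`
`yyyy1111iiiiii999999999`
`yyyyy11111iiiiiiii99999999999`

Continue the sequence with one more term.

yyyyyy111111iiiiiiiiii9999999999999

Reading off run lengths: y runs 3, 4, 5; 1 runs 3, 4, 5; i runs 4, 6, 8; 9 runs 7, 9, 11 — each is linear in n, where the shown terms are n = 2, 3, 4.
For the next term, n = 5, so the run lengths are 6, 6, 10, 13.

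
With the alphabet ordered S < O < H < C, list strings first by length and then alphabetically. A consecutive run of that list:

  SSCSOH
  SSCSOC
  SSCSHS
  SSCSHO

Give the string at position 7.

SSCSCS

Advancing 3 positions from SSCSHO through SSCSHO → SSCSHH → SSCSHC reaches term 7.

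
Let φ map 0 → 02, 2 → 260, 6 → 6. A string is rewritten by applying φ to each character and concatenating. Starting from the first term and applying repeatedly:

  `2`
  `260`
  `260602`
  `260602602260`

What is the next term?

Rewriting each symbol of 260602602260: 2→260, 6→6, 0→02, 6→6, 0→02, 2→260, 6→6, 0→02, 2→260, 2→260, 6→6, 0→02, which concatenates to 260 6 02 6 02 260 6 02 260 260 6 02.

260602602260602260260602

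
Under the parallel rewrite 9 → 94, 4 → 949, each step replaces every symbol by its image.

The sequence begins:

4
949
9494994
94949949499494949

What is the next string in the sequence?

94949949499494949949499494949949499494994

φ(94949949499494949) expands symbol-by-symbol to 94 949 94 949 94 94 949 94 949 94 94 949 94 949 94 949 94; joining the 17 pieces gives the next term.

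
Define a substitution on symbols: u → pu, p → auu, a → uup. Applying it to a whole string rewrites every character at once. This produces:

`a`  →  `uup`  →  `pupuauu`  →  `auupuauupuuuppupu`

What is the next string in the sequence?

Rewriting the 17 symbols of auupuauupuuuppupu one by one yields uup pu pu auu pu uup pu pu auu pu pu pu auu auu pu auu pu; concatenated:

uuppupuauupuuuppupuauupupupuauuauupuauupu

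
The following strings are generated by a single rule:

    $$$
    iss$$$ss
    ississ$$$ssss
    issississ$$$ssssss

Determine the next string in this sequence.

Every step adds iss to the front and ss to the end of the previous string.
One more step from issississ$$$ssssss gives the answer.

ississississ$$$ssssssss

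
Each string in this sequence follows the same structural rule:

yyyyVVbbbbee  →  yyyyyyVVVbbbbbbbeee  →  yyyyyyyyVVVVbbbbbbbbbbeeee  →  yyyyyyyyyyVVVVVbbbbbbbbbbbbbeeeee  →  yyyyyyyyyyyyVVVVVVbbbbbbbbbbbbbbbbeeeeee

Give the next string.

yyyyyyyyyyyyyyVVVVVVVbbbbbbbbbbbbbbbbbbbeeeeeee

Reading off run lengths: y runs 4, 6, 8, 10, 12; V runs 2, 3, 4, 5, 6; b runs 4, 7, 10, 13, 16; e runs 2, 3, 4, 5, 6 — each is linear in n, where the shown terms are n = 2, 3, 4, 5, 6.
At n = 7 the blocks have lengths 14, 7, 19, 7.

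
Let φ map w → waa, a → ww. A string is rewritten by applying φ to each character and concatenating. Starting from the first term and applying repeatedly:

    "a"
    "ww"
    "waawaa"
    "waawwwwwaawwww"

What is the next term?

waawwwwwaawaawaawaawaawwwwwaawaawaawaa

Replace each of the 14 characters of waawwwwwaawwww in place — waa ww ww waa waa waa waa waa ww ww waa waa waa waa — and concatenate.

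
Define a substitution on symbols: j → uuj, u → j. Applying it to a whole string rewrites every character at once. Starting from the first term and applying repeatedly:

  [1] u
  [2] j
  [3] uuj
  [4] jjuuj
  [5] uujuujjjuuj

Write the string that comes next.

Rewriting each symbol of uujuujjjuuj: u→j, u→j, j→uuj, u→j, u→j, j→uuj, j→uuj, j→uuj, u→j, u→j, j→uuj, which concatenates to j j uuj j j uuj uuj uuj j j uuj.

jjuujjjuujuujuujjjuuj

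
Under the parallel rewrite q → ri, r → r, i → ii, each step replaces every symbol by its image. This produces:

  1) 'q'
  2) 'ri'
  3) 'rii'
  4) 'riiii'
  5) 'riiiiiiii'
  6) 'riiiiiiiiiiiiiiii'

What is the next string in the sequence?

Replace each of the 17 characters of riiiiiiiiiiiiiiii in place — r ii ii ii ii ii ii ii ii ii ii ii ii ii ii ii ii — and concatenate.

riiiiiiiiiiiiiiiiiiiiiiiiiiiiiiii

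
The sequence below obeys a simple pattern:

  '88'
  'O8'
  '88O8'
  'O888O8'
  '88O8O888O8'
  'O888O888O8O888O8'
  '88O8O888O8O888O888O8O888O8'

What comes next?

O888O888O8O888O888O8O888O8O888O888O8O888O8

This is a Fibonacci-style word recurrence s(k) = s(k−2)·s(k−1): e.g. 88·O8 = 88O8.
So term 8 is O888O888O8O888O8·88O8O888O8O888O888O8O888O8.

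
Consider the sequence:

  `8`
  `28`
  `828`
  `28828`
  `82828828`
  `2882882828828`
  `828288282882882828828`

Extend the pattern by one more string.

This is a Fibonacci-style word recurrence s(k) = s(k−2)·s(k−1): e.g. 8·28 = 828.
Continuing: 2882882828828 · 828288282882882828828 gives term 8.

2882882828828828288282882882828828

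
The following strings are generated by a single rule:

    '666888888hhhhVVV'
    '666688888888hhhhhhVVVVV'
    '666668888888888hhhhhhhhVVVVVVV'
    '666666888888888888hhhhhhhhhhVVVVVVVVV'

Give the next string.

Each string has the form 6^{n+1} 8^{2n+2} h^{2n} V^{2n-1}, where the shown terms are n = 2, 3, 4, 5.
For the next term, n = 6, so the run lengths are 7, 14, 12, 11.

666666688888888888888hhhhhhhhhhhhVVVVVVVVVVV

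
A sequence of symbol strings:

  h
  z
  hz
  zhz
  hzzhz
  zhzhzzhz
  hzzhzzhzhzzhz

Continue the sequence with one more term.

zhzhzzhzhzzhzzhzhzzhz

From term 3 onward, concatenate the second-to-last term with the last: h·z = hz, z·hz = zhz, …
Continuing: zhzhzzhz · hzzhzzhzhzzhz gives term 8.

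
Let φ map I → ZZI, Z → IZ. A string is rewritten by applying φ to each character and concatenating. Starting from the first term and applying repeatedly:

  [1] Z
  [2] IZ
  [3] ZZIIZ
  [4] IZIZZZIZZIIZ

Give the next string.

ZZIIZZZIIZIZIZZZIIZIZZZIZZIIZ

Apply φ to IZIZZZIZZIIZ symbol by symbol: I→ZZI, Z→IZ, I→ZZI, Z→IZ, Z→IZ, Z→IZ, I→ZZI, Z→IZ, Z→IZ, I→ZZI, I→ZZI, Z→IZ; joined: ZZI IZ ZZI IZ IZ IZ ZZI IZ IZ ZZI ZZI IZ.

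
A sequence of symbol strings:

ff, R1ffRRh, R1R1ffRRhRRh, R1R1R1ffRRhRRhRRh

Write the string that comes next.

R1R1R1R1ffRRhRRhRRhRRh

Every step adds R1 to the front and RRh to the end of the previous string.
One more step from R1R1R1ffRRhRRhRRh gives the answer.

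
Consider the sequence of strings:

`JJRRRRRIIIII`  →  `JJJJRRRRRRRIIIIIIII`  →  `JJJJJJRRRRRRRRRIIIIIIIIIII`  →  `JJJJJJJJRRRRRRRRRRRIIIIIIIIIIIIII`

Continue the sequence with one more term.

Term n consists of 2n J's, followed by 2n+3 R's, followed by 3n+2 I's (n = 1, 2, …).
For the next term, n = 5, so the run lengths are 10, 13, 17.

JJJJJJJJJJRRRRRRRRRRRRRIIIIIIIIIIIIIIIII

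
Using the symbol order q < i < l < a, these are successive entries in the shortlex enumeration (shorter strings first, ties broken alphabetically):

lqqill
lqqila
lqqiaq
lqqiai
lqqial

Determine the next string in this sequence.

lqqiaa

Treat lqqial as a base-4 numeral over the given alphabet and add one, carrying through any trailing a's.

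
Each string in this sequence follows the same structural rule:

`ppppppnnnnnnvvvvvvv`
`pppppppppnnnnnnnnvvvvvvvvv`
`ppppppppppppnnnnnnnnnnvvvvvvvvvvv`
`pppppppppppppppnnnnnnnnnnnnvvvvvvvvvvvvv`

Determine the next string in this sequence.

Term n consists of 3n p's, followed by 2n+2 n's, followed by 2n+3 v's, where the shown terms are n = 2, 3, 4, 5.
For the next term, n = 6, so the run lengths are 18, 14, 15.

ppppppppppppppppppnnnnnnnnnnnnnnvvvvvvvvvvvvvvv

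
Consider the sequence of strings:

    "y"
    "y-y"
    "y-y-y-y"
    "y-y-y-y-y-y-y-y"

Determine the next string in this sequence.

y-y-y-y-y-y-y-y-y-y-y-y-y-y-y-y

s(k+1) = s(k)·-·s(k) — each term doubles the last with '-' between the halves.
So the next term is two copies of y-y-y-y-y-y-y-y with '-' between the halves.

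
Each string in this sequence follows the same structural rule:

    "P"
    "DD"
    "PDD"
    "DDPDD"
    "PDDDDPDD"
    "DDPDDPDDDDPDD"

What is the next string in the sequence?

Each term (from the third on) is the two preceding terms concatenated in order: term 3 = P·DD = PDD.
The next term joins PDDDDPDD and DDPDDPDDDDPDD.

PDDDDPDDDDPDDPDDDDPDD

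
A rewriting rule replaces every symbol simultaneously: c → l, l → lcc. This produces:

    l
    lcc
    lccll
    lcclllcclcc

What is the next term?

Expanding lcclllcclcc: l→lcc, c→l, c→l, l→lcc, l→lcc, l→lcc, c→l, c→l, l→lcc, c→l, c→l. Concatenated: lcc l l lcc lcc lcc l l lcc l l.

lcclllcclcclcclllccll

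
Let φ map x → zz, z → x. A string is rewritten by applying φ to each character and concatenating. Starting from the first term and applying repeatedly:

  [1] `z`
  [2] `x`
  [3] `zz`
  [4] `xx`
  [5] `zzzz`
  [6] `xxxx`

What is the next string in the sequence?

Apply φ to xxxx symbol by symbol: x→zz, x→zz, x→zz, x→zz; joined: zz zz zz zz.

zzzzzzzz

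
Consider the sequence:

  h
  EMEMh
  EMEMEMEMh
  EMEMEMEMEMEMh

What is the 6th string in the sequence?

Each term is the previous one with EMEM prepended.
From EMEMEMEMEMEMh, 2 further steps: EMEMEMEMEMEMh → EMEMEMEMEMEMEMEMh → (answer).

EMEMEMEMEMEMEMEMEMEMh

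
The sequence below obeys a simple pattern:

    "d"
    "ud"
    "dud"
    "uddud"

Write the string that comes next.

This is a Fibonacci-style word recurrence s(k) = s(k−2)·s(k−1): e.g. d·ud = dud.
The next term joins dud and uddud.

dududdud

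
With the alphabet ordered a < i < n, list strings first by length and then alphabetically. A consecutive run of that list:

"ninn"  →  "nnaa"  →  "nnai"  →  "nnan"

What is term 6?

Continuing the enumeration 2 steps past nnan: nnan → nnia → (answer).

nnii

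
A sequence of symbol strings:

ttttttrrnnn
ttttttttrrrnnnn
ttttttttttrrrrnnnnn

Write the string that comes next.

Term n consists of 2n t's, followed by n-1 r's, followed by n n's, where the shown terms are n = 3, 4, 5.
At n = 6 the blocks have lengths 12, 5, 6.

ttttttttttttrrrrrnnnnnn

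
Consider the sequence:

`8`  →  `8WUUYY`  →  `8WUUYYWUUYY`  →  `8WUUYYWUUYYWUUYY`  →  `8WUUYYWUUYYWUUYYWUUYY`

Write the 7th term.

8WUUYYWUUYYWUUYYWUUYYWUUYYWUUYY

Each term is the previous one with WUUYY appended.
From 8WUUYYWUUYYWUUYYWUUYY, 2 further steps: 8WUUYYWUUYYWUUYYWUUYY → 8WUUYYWUUYYWUUYYWUUYYWUUYY → (answer).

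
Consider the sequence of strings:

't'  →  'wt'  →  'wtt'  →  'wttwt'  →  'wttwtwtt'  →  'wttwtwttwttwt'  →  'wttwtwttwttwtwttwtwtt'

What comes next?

Each term (from the third on) is the previous term followed by the one before it: term 3 = wt·t = wtt.
Continuing: wttwtwttwttwtwttwtwtt · wttwtwttwttwt gives term 8.

wttwtwttwttwtwttwtwttwttwtwttwttwt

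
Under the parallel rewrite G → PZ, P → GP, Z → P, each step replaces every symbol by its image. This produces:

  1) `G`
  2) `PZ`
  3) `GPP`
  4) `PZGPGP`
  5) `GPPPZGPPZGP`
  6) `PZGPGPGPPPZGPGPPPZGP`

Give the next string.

Replace each of the 20 characters of PZGPGPGPPPZGPGPPPZGP in place — GP P PZ GP PZ GP PZ GP GP GP P PZ GP PZ GP GP GP P PZ GP — and concatenate.

GPPPZGPPZGPPZGPGPGPPPZGPPZGPGPGPPPZGP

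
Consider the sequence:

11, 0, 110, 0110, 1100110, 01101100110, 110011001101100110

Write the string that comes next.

01101100110110011001101100110

From term 3 onward, concatenate the second-to-last term with the last: 11·0 = 110, 0·110 = 0110, …
The next term joins 01101100110 and 110011001101100110.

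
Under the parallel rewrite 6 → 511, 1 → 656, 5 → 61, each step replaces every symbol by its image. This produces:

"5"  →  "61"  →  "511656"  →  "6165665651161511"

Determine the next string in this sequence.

51165651161511511615116165665651165661656656

φ(6165665651161511) expands symbol-by-symbol to 511 656 511 61 511 511 61 511 61 656 656 511 656 61 656 656; joining the 16 pieces gives the next term.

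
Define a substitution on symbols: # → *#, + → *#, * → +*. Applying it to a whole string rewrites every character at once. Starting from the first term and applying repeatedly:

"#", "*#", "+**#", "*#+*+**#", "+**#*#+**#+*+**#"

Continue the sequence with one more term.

Applying the rule to each of the 16 symbols of +**#*#+**#+*+**# gives the pieces *# +* +* *# +* *# *# +* +* *# *# +* *# +* +* *#, which concatenate to the answer.

*#+*+**#+**#*#+*+**#*#+**#+*+**#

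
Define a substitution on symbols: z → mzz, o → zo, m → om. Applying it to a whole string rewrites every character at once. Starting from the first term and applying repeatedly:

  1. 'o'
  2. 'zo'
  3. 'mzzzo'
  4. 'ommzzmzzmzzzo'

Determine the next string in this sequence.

Rewriting the 13 symbols of ommzzmzzmzzzo one by one yields zo om om mzz mzz om mzz mzz om mzz mzz mzz zo; concatenated:

zoomommzzmzzommzzmzzommzzmzzmzzzo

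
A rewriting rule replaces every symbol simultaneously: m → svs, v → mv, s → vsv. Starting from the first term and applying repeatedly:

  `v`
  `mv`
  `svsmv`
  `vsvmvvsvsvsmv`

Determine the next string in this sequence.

Rewriting the 13 symbols of vsvmvvsvsvsmv one by one yields mv vsv mv svs mv mv vsv mv vsv mv vsv svs mv; concatenated:

mvvsvmvsvsmvmvvsvmvvsvmvvsvsvsmv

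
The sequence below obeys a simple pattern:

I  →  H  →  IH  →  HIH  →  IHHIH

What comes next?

Each term (from the third on) is the two preceding terms concatenated in order: term 3 = I·H = IH.
The next term joins HIH and IHHIH.

HIHIHHIH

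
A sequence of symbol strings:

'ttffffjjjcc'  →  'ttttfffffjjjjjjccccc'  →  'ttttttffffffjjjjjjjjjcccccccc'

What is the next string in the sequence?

Each string has the form t^{2n} f^{n+3} j^{3n} c^{3n-1} (n = 1, 2, …).
For the next term, n = 4, so the run lengths are 8, 7, 12, 11.

ttttttttfffffffjjjjjjjjjjjjccccccccccc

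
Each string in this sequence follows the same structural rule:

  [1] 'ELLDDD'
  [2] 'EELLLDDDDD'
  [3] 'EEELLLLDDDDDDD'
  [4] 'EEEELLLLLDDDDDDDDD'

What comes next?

EEEEELLLLLLDDDDDDDDDDD

The n-th term is n E's then n+1 L's then 2n+1 D's (n = 1, 2, …).
At n = 5 the blocks have lengths 5, 6, 11.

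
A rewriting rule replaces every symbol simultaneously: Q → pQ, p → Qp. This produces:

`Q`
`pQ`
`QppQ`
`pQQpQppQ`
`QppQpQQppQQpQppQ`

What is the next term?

pQQpQppQQppQpQQpQppQpQQppQQpQppQ

φ(QppQpQQppQQpQppQ) expands symbol-by-symbol to pQ Qp Qp pQ Qp pQ pQ Qp Qp pQ pQ Qp pQ Qp Qp pQ; joining the 16 pieces gives the next term.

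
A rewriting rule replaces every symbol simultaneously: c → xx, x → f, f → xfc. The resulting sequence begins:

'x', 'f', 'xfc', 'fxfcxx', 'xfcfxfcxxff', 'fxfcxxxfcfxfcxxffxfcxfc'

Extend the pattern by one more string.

xfcfxfcxxfffxfcxxxfcfxfcxxffxfcxfcfxfcxxfxfcxx

Applying the rule to each of the 23 symbols of fxfcxxxfcfxfcxxffxfcxfc gives the pieces xfc f xfc xx f f f xfc xx xfc f xfc xx f f xfc xfc f xfc xx f xfc xx, which concatenate to the answer.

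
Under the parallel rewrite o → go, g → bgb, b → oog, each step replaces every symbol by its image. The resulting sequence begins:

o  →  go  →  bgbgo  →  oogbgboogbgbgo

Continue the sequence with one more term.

gogobgboogbgbooggogobgboogbgboogbgbgo

Applying the rule to each of the 14 symbols of oogbgboogbgbgo gives the pieces go go bgb oog bgb oog go go bgb oog bgb oog bgb go, which concatenate to the answer.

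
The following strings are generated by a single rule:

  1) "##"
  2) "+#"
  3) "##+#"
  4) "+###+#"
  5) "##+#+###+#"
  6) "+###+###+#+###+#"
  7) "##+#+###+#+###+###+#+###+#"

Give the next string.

+###+###+#+###+###+#+###+#+###+###+#+###+#

Each term (from the third on) is the two preceding terms concatenated in order: term 3 = ##·+# = ##+#.
Continuing: +###+###+#+###+# · ##+#+###+#+###+###+#+###+# gives term 8.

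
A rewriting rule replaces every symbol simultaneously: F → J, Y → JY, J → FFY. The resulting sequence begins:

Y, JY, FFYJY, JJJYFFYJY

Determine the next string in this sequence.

Apply φ to JJJYFFYJY symbol by symbol: J→FFY, J→FFY, J→FFY, Y→JY, F→J, F→J, Y→JY, J→FFY, Y→JY; joined: FFY FFY FFY JY J J JY FFY JY.

FFYFFYFFYJYJJJYFFYJY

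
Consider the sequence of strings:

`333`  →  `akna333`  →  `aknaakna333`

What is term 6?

aknaaknaaknaaknaakna333

The strings grow by a fixed prefix akna each time.
From aknaakna333, 3 further steps: aknaakna333 → aknaaknaakna333 → aknaaknaaknaakna333 → (answer).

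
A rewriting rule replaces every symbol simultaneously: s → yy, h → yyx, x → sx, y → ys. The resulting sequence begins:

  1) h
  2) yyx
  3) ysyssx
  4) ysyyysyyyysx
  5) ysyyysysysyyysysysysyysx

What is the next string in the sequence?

Applying the rule to each of the 24 symbols of ysyyysysysyyysysysysyysx gives the pieces ys yy ys ys ys yy ys yy ys yy ys ys ys yy ys yy ys yy ys yy ys ys yy sx, which concatenate to the answer.

ysyyysysysyyysyyysyyysysysyyysyyysyyysyyysysyysx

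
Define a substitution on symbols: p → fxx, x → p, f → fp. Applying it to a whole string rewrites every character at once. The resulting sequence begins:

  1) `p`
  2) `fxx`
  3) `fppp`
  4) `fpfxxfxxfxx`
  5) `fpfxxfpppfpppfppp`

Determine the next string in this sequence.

fpfxxfpppfpfxxfxxfxxfpfxxfxxfxxfpfxxfxxfxx

Replace each of the 17 characters of fpfxxfpppfpppfppp in place — fp fxx fp p p fp fxx fxx fxx fp fxx fxx fxx fp fxx fxx fxx — and concatenate.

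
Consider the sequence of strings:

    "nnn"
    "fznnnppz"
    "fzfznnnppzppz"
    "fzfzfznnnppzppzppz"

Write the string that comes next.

fzfzfzfznnnppzppzppzppz

s(k+1) = fz·s(k)·ppz, so each term gains fz as a prefix and ppz as a suffix.
So the next term is fz·fzfzfznnnppzppzppz·ppz.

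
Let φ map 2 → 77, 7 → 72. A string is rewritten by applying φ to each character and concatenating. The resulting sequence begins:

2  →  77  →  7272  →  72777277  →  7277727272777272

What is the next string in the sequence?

72777272727772777277727272777277

φ(7277727272777272) expands symbol-by-symbol to 72 77 72 72 72 77 72 77 72 77 72 72 72 77 72 77; joining the 16 pieces gives the next term.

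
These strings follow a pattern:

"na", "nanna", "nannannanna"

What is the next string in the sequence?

Each string is two copies of the previous one joined by 'n'.
Doubling nannannanna with 'n' between the halves:

nannannannannannannanna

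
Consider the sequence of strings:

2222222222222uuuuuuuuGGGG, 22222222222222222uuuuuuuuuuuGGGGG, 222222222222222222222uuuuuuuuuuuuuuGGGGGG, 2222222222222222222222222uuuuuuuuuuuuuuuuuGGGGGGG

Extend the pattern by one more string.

22222222222222222222222222222uuuuuuuuuuuuuuuuuuuuGGGGGGGG

Reading off run lengths: 2 runs 13, 17, 21, 25; u runs 8, 11, 14, 17; G runs 4, 5, 6, 7 — each is linear in n, where the shown terms are n = 3, 4, 5, 6.
For the next term, n = 7, so the run lengths are 29, 20, 8.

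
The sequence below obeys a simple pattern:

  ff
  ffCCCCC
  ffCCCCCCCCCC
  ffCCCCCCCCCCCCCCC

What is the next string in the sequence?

Each term is the previous one with CCCCC appended.
One more step from ffCCCCCCCCCCCCCCC gives the answer.

ffCCCCCCCCCCCCCCCCCCCC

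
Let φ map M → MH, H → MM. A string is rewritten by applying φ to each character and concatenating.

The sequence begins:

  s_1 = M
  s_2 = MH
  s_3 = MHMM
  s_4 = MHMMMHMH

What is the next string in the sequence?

Expanding MHMMMHMH: M→MH, H→MM, M→MH, M→MH, M→MH, H→MM, M→MH, H→MM. Concatenated: MH MM MH MH MH MM MH MM.

MHMMMHMHMHMMMHMM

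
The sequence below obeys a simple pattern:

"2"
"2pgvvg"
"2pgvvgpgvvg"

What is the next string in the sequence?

Each term is the previous one with pgvvg appended.
One more step from 2pgvvgpgvvg gives the answer.

2pgvvgpgvvgpgvvg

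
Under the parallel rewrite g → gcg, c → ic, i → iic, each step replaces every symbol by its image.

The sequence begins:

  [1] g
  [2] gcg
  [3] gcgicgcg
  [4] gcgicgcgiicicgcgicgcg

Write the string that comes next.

Applying the rule to each of the 21 symbols of gcgicgcgiicicgcgicgcg gives the pieces gcg ic gcg iic ic gcg ic gcg iic iic ic iic ic gcg ic gcg iic ic gcg ic gcg, which concatenate to the answer.

gcgicgcgiicicgcgicgcgiiciiciciicicgcgicgcgiicicgcgicgcg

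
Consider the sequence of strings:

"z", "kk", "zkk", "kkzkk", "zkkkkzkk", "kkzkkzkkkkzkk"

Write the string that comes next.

zkkkkzkkkkzkkzkkkkzkk

This is a Fibonacci-style word recurrence s(k) = s(k−2)·s(k−1): e.g. z·kk = zkk.
So term 7 is zkkkkzkk·kkzkkzkkkkzkk.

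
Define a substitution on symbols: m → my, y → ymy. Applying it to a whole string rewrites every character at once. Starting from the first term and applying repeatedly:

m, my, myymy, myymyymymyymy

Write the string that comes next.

Applying the rule to each of the 13 symbols of myymyymymyymy gives the pieces my ymy ymy my ymy ymy my ymy my ymy ymy my ymy, which concatenate to the answer.

myymyymymyymyymymyymymyymyymymyymy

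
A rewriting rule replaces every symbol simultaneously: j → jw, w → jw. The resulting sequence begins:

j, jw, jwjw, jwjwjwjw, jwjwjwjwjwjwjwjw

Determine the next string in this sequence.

Replace each of the 16 characters of jwjwjwjwjwjwjwjw in place — jw jw jw jw jw jw jw jw jw jw jw jw jw jw jw jw — and concatenate.

jwjwjwjwjwjwjwjwjwjwjwjwjwjwjwjw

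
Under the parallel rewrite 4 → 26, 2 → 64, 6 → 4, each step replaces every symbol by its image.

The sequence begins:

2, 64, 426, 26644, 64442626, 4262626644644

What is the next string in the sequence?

φ(4262626644644) expands symbol-by-symbol to 26 64 4 64 4 64 4 4 26 26 4 26 26; joining the 13 pieces gives the next term.

266446446444262642626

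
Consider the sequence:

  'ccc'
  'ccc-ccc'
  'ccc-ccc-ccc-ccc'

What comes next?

s(k+1) = s(k)·-·s(k) — each term doubles the last with '-' between the halves.
Doubling ccc-ccc-ccc-ccc with '-' between the halves:

ccc-ccc-ccc-ccc-ccc-ccc-ccc-ccc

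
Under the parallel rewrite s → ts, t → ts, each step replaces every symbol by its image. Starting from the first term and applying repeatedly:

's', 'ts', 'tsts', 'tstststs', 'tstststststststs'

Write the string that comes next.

φ(tstststststststs) expands symbol-by-symbol to ts ts ts ts ts ts ts ts ts ts ts ts ts ts ts ts; joining the 16 pieces gives the next term.

tstststststststststststststststs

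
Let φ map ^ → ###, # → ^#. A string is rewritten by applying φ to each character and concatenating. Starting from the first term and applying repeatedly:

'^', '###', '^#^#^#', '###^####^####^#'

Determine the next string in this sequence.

^#^#^####^#^#^#^####^#^#^#^####^#

Applying the rule to each of the 15 symbols of ###^####^####^# gives the pieces ^# ^# ^# ### ^# ^# ^# ^# ### ^# ^# ^# ^# ### ^#, which concatenate to the answer.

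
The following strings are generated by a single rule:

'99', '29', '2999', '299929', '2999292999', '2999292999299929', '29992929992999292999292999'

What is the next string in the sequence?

299929299929992929992929992999292999299929

This is a Fibonacci-style word recurrence s(k) = s(k−1)·s(k−2): e.g. 29·99 = 2999.
The next term joins 29992929992999292999292999 and 2999292999299929.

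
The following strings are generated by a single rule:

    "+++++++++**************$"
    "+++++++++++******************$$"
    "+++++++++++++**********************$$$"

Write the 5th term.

Term n consists of 2n+3 +'s, followed by 4n+2 *'s, followed by n-2 $'s, where the shown terms are n = 3, 4, 5.
Setting n = 7 gives 17, 30, 5 characters in each block.

+++++++++++++++++******************************$$$$$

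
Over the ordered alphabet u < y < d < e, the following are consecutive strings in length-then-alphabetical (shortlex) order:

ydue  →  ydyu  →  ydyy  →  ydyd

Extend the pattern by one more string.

ydye

Treat ydyd as a base-4 numeral over the given alphabet and add one, carrying through any trailing e's.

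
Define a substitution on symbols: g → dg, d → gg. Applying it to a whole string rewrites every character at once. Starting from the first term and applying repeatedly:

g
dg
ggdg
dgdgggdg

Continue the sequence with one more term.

Expanding dgdgggdg: d→gg, g→dg, d→gg, g→dg, g→dg, g→dg, d→gg, g→dg. Concatenated: gg dg gg dg dg dg gg dg.

ggdgggdgdgdgggdg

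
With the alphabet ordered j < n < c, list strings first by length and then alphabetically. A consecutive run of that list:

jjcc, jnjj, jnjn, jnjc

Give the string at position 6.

Continuing the enumeration 2 steps past jnjc: jnjc → jnnj → (answer).

jnnn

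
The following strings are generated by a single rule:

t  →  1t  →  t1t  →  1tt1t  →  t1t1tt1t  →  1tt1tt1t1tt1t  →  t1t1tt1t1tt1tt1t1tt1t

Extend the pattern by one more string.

1tt1tt1t1tt1tt1t1tt1t1tt1tt1t1tt1t

Each term (from the third on) is the two preceding terms concatenated in order: term 3 = t·1t = t1t.
So term 8 is 1tt1tt1t1tt1t·t1t1tt1t1tt1tt1t1tt1t.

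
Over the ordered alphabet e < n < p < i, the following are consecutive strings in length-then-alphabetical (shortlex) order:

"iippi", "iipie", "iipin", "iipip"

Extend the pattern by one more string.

iipii

The successor of iipip increments the rightmost position that isn't already i and resets every position after it to e.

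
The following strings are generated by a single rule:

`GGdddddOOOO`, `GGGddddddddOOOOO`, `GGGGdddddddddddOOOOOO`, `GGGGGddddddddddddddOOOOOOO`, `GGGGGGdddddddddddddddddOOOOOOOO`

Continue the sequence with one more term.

GGGGGGGddddddddddddddddddddOOOOOOOOO

Each string has the form G^{n+1} d^{3n+2} O^{n+3} (n = 1, 2, …).
Setting n = 6 gives 7, 20, 9 characters in each block.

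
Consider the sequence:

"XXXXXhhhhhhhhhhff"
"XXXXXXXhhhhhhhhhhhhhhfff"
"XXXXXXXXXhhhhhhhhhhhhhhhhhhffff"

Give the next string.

Each string has the form X^{2n-1} h^{4n-2} f^{n-1}, where the shown terms are n = 3, 4, 5.
At n = 6 the blocks have lengths 11, 22, 5.

XXXXXXXXXXXhhhhhhhhhhhhhhhhhhhhhhfffff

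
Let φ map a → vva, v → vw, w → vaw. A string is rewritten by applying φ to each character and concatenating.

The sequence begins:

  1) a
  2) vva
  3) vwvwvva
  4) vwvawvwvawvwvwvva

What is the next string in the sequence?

vwvawvwvvavawvwvawvwvvavawvwvawvwvawvwvwvva

Replace each of the 17 characters of vwvawvwvawvwvwvva in place — vw vaw vw vva vaw vw vaw vw vva vaw vw vaw vw vaw vw vw vva — and concatenate.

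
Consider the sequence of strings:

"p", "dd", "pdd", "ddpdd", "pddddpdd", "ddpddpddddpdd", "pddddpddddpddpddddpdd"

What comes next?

ddpddpddddpddpddddpddddpddpddddpdd

Each term (from the third on) is the two preceding terms concatenated in order: term 3 = p·dd = pdd.
So term 8 is ddpddpddddpdd·pddddpddddpddpddddpdd.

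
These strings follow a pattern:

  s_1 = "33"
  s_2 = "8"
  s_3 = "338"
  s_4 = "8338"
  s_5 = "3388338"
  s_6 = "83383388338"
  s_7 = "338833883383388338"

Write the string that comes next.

83383388338338833883383388338

This is a Fibonacci-style word recurrence s(k) = s(k−2)·s(k−1): e.g. 33·8 = 338.
So term 8 is 83383388338·338833883383388338.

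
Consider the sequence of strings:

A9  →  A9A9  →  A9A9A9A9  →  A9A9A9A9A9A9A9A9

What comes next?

s(k+1) = s(k)·s(k) — each term doubles the last.
One more doubling of A9A9A9A9A9A9A9A9 gives the answer.

A9A9A9A9A9A9A9A9A9A9A9A9A9A9A9A9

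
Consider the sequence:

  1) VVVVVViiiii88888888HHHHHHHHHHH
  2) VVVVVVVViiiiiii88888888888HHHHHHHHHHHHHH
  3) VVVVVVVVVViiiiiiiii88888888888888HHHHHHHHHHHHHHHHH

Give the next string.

VVVVVVVVVVVViiiiiiiiiii88888888888888888HHHHHHHHHHHHHHHHHHHH

Reading off run lengths: V runs 6, 8, 10; i runs 5, 7, 9; 8 runs 8, 11, 14; H runs 11, 14, 17 — each is linear in n, where the shown terms are n = 3, 4, 5.
For the next term, n = 6, so the run lengths are 12, 11, 17, 20.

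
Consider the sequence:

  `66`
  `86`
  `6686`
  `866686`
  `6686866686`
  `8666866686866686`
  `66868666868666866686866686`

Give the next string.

Each term (from the third on) is the two preceding terms concatenated in order: term 3 = 66·86 = 6686.
The next term joins 8666866686866686 and 66868666868666866686866686.

866686668686668666868666868666866686866686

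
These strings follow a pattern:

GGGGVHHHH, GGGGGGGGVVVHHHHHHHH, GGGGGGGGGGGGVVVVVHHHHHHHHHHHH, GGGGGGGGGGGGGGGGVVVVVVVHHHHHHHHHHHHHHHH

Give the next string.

GGGGGGGGGGGGGGGGGGGGVVVVVVVVVHHHHHHHHHHHHHHHHHHHH

Term n consists of 4n G's, followed by 2n-1 V's, followed by 4n H's (n = 1, 2, …).
For the next term, n = 5, so the run lengths are 20, 9, 20.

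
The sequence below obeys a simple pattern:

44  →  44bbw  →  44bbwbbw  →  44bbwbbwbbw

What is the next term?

The strings grow by a fixed suffix bbw each time.
One more step from 44bbwbbwbbw gives the answer.

44bbwbbwbbwbbw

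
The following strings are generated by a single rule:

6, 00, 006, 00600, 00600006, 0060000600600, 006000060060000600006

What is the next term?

0060000600600006000060060000600600

This is a Fibonacci-style word recurrence s(k) = s(k−1)·s(k−2): e.g. 00·6 = 006.
So term 8 is 006000060060000600006·0060000600600.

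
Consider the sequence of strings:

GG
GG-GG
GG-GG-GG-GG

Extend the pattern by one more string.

GG-GG-GG-GG-GG-GG-GG-GG

Each string is two copies of the previous one joined by '-'.
So the next term is two copies of GG-GG-GG-GG with '-' between the halves.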